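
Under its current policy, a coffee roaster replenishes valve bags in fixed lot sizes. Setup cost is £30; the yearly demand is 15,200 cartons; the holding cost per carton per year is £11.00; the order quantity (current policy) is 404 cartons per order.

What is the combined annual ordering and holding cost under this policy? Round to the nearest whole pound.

Orders/yr = 15,200/404 = 37.624; ordering cost = 37.624 × £30 = £1,128.71
Average inventory = 404/2 = 202; holding cost = 202 × £11 = £2,222.00
Total = £1,128.71 + £2,222.00 = £3,350.71

£3,351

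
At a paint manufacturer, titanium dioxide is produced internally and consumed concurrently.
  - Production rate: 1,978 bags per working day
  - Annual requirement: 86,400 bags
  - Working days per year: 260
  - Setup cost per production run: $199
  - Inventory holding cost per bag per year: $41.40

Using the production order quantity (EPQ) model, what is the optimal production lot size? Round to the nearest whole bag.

999 bags

d = 86,400/260 = 332.3077 bags/day;  effective holding cost H(1 − d/p) = 41.4·(1 − 332.3077/1978) = 34.44472
Q* = √(2DS / H_eff) = √(2·86,400·199 / 34.44472) ≈ 999.16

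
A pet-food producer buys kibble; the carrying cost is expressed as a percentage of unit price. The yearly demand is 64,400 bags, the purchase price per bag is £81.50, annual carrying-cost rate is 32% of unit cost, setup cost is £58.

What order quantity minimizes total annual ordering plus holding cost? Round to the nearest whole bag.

Carrying cost H = £81.5 × 32% = £26.0800/bag/yr
EOQ = √(2DS/H) = √(2 × 64,400 × 58 / 26.08)
    = √(286,441.72) ≈ 535.20

535 bags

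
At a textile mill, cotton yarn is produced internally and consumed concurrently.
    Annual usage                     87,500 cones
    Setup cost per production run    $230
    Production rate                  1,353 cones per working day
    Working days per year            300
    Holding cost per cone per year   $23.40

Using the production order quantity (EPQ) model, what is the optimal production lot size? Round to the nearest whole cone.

Daily demand d = 87,500/300 = 291.667; p = 1353; 1 − d/p = 0.78443
EPQ = √(2DS / (H(1 − d/p)))
    = √(2 × 87,500 × 230 / (23.4 × 0.78443)) ≈ 1,480.81

1,481 cones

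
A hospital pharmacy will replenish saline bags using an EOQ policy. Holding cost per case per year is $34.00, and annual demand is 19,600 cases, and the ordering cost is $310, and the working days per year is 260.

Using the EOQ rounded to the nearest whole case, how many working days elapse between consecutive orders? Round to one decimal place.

7.9 days

EOQ = √(2DS/H) = √(2 × 19,600 × 310 / 34)
    = √(357,411.76) ≈ 597.84 → Q = 598 cases
T = Q/D × 260 days = 598/19,600 × 260 = 7.933 days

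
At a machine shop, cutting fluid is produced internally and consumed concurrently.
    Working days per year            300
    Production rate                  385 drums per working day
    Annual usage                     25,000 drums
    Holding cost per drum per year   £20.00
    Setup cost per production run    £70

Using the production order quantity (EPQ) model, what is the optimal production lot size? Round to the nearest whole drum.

Daily demand d = 25,000/300 = 83.333; p = 385; 1 − d/p = 0.78355
EPQ = √(2DS / (H(1 − d/p)))
    = √(2 × 25,000 × 70 / (20 × 0.78355)) ≈ 472.59

473 drums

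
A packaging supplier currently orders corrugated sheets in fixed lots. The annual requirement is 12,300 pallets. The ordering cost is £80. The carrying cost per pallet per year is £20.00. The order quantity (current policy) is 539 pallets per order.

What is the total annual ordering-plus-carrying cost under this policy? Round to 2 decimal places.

Ordering: D/Q × S = 12,300/539 × £80 = £1,825.60
Holding:  Q/2 × H = 539/2 × £20 = £5,390.00
Total = £1,825.60 + £5,390.00 = £7,215.60

£7,215.60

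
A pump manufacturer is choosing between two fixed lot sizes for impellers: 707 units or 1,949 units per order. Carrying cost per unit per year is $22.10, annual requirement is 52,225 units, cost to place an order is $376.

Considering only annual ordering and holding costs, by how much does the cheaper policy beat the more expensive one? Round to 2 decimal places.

For each Q, cost = (D/Q)·S + (Q/2)·H.
TC(707) = (52,225/707)×376 + (707/2)×22.1 = $35,586.89
TC(1,949) = (52,225/1,949)×376 + (1,949/2)×22.1 = $31,611.67
|ΔTC| = |$35,586.89 − $31,611.67| = $3,975.22

$3,975.22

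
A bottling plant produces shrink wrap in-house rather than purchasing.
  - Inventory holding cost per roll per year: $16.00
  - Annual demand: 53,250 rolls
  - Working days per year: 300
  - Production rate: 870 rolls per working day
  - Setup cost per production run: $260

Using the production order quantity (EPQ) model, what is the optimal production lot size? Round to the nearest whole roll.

d = 53,250/300 = 177.5000 rolls/day;  effective holding cost H(1 − d/p) = 16·(1 − 177.5000/870) = 12.73563
Q* = √(2DS / H_eff) = √(2·53,250·260 / 12.73563) ≈ 1,474.52

1,475 rolls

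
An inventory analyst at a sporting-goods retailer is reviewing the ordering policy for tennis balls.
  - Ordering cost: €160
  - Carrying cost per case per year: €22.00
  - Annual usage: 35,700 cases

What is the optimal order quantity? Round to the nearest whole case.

2DS/H = 2·35,700·160/22 = 519,272.73
EOQ = √519,272.73 ≈ 720.61

721 cases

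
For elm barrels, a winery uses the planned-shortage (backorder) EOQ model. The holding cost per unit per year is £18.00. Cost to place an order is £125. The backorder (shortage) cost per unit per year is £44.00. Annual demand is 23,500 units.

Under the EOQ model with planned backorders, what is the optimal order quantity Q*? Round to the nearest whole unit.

678 units

Q* = √(2DS/H) · √((H + b)/b)
   = √(2 × 23,500 × 125 / 18) · √((18 + 44) / 44)
   = 571.305 × 1.1871 ≈ 678.17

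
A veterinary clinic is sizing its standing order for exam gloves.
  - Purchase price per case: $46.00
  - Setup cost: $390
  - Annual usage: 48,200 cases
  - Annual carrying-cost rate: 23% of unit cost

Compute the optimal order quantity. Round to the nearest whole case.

Holding cost per case per year: H = 23% × $46 = $10.5800
EOQ = √(2DS/H) = √(2 × 48,200 × 390 / 10.58)
    = √(3,553,497.16) ≈ 1,885.07

1,885 cases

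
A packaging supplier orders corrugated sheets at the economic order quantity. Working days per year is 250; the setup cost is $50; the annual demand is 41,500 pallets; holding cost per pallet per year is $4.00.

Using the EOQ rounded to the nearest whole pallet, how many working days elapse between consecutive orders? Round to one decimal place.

6.1 days

2DS/H = 2·41,500·50/4 = 1,037,500.00
EOQ = √1,037,500.00 ≈ 1,018.58 → Q = 1,019 pallets
Cycle time = (working days × Q)/D = (250 × 1,019) / 41,500 = 6.139 days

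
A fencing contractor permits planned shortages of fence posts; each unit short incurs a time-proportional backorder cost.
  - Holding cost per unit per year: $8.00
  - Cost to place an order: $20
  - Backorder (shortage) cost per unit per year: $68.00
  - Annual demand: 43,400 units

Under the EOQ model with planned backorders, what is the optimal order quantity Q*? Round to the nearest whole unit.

Basic EOQ = √(2·43,400·20/8) = 465.833
Backorder adjustment √((H+b)/b) = √((8+68)/68) = 1.0572
Q* = 465.833 × 1.0572 ≈ 492.47

492 units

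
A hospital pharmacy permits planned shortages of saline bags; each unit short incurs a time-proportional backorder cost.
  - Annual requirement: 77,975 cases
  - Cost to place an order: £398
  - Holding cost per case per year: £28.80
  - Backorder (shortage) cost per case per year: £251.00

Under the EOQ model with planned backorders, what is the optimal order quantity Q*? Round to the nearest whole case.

1,550 cases

Basic EOQ = √(2·77,975·398/28.8) = 1,468.040
Backorder adjustment √((H+b)/b) = √((28.8+251)/251) = 1.0558
Q* = 1,468.040 × 1.0558 ≈ 1,549.98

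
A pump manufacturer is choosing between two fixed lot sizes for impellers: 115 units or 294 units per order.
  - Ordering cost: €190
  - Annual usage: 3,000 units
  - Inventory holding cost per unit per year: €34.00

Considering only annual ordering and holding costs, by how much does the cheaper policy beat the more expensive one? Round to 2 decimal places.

For each Q, cost = (D/Q)·S + (Q/2)·H.
TC(115) = (3,000/115)×190 + (115/2)×34 = €6,911.52
TC(294) = (3,000/294)×190 + (294/2)×34 = €6,936.78
Lots of 115 are cheaper by €25.25.

€25.25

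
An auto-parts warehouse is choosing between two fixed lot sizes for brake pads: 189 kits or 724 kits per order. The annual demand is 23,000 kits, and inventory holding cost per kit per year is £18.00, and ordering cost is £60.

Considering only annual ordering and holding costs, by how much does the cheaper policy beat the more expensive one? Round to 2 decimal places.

Annual cost at Q: ordering D·S/Q plus holding Q·H/2.
TC(189) = (23,000/189)×60 + (189/2)×18 = £9,002.59
TC(724) = (23,000/724)×60 + (724/2)×18 = £8,422.08
Cheaper: Q = 724.  Difference = £580.51

£580.51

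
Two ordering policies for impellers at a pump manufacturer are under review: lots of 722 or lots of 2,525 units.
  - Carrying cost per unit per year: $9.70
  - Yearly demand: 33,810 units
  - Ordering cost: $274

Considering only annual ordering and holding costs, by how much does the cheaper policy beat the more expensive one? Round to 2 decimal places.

TC(Q) = (D/Q)S + (Q/2)H
TC(722) = (33,810/722)×274 + (722/2)×9.7 = $16,332.64
TC(2,525) = (33,810/2,525)×274 + (2,525/2)×9.7 = $15,915.14
|ΔTC| = |$16,332.64 − $15,915.14| = $417.50

$417.50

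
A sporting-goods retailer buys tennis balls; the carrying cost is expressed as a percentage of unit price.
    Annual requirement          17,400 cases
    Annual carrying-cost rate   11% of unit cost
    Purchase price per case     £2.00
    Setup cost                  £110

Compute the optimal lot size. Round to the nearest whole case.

4,171 cases

Holding cost per case per year: H = 11% × £2 = £0.2200
EOQ = √(2DS/H) = √(2 × 17,400 × 110 / 0.22)
    = √(17,400,000.00) ≈ 4,171.33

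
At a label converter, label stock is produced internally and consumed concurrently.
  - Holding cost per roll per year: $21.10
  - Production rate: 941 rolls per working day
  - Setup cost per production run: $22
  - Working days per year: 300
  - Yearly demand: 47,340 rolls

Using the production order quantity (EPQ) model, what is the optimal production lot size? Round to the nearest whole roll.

344 rolls

d = 47,340/300 = 157.8000 rolls/day;  effective holding cost H(1 − d/p) = 21.1·(1 − 157.8000/941) = 17.56166
Q* = √(2DS / H_eff) = √(2·47,340·22 / 17.56166) ≈ 344.40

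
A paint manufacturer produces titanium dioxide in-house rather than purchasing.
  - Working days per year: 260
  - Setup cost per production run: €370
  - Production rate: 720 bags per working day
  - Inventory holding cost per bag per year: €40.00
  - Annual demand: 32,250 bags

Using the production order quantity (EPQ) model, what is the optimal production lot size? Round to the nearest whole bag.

Daily demand d = 32,250/260 = 124.038; p = 720; 1 − d/p = 0.82772
EPQ = √(2DS / (H(1 − d/p)))
    = √(2 × 32,250 × 370 / (40 × 0.82772)) ≈ 849.00

849 bags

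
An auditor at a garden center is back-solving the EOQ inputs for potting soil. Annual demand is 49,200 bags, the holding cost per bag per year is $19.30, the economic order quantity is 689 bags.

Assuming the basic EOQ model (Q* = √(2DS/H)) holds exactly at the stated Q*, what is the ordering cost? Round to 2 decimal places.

$93.11

EOQ relation: Q² = 2DS/H, so rearrange for the unknown.
S = Q²H / (2D) = 689² × 19.3 / (2 × 49,200) = 93.1109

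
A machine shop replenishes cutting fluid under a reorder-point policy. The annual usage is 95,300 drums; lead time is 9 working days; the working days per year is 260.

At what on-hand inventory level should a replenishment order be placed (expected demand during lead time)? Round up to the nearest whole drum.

Daily demand d = 95,300 / 260 = 366.538 drums/day
Demand during lead time = 366.538 × 9 = 3,298.85
Reorder point = 3,298.85 → round up

3,299 drums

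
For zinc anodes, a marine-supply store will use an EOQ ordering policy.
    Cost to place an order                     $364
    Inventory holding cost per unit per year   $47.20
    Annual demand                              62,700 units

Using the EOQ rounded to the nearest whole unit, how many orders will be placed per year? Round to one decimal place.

Optimal lot size Q* = (2 × 62,700 × $364 / $47.2)^½ ≈ 983.40 → Q = 983
Orders per year = D/Q = 62,700 / 983 = 63.784

63.8 orders per year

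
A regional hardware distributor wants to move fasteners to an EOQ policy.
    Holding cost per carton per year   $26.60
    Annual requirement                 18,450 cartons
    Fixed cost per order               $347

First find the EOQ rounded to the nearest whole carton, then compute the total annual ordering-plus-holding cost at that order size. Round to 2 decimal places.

$18,455.20

EOQ = √(2DS/H) = √(2 × 18,450 × 347 / 26.6)
    = √(481,364.66) ≈ 693.80 → Q = 694 cartons
Orders/yr = 18,450/694 = 26.585; ordering cost = 26.585 × $347 = $9,225.00
Average inventory = 694/2 = 347; holding cost = 347 × $26.6 = $9,230.20
Total = $9,225.00 + $9,230.20 = $18,455.20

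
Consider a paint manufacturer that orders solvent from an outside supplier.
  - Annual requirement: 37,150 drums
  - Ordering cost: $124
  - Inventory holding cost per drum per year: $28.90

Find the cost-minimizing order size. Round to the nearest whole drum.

2DS/H = 2·37,150·124/28.9 = 318,795.85
EOQ = √318,795.85 ≈ 564.62

565 drums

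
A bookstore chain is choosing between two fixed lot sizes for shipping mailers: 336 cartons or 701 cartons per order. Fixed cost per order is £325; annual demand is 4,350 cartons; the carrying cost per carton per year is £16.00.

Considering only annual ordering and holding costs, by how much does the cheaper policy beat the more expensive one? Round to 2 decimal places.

For each Q, cost = (D/Q)·S + (Q/2)·H.
TC(336) = (4,350/336)×325 + (336/2)×16 = £6,895.59
TC(701) = (4,350/701)×325 + (701/2)×16 = £7,624.76
Cheaper: Q = 336.  Difference = £729.17

£729.17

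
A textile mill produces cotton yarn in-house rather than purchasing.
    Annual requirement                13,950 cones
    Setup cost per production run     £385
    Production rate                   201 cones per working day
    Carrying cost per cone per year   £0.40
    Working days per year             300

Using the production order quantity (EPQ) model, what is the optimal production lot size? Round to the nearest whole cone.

d = 13,950/300 = 46.5000 cones/day;  effective holding cost H(1 − d/p) = 0.4·(1 − 46.5000/201) = 0.30746
Q* = √(2DS / H_eff) = √(2·13,950·385 / 0.30746) ≈ 5,910.66

5,911 cones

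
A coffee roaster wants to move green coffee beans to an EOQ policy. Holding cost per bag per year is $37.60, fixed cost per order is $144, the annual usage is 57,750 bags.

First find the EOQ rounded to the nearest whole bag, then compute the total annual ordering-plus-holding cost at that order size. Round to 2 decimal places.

$25,007.26

EOQ = √(2DS/H) = √(2 × 57,750 × 144 / 37.6)
    = √(442,340.43) ≈ 665.09 → Q = 665 bags
Orders/yr = 57,750/665 = 86.842; ordering cost = 86.842 × $144 = $12,505.26
Average inventory = 665/2 = 332.5; holding cost = 332.5 × $37.6 = $12,502.00
Total = $12,505.26 + $12,502.00 = $25,007.26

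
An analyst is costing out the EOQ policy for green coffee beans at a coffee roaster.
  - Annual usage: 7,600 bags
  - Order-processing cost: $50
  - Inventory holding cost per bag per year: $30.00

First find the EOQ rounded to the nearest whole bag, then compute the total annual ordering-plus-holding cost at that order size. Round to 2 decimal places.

$4,774.94

EOQ = √(2DS/H) = √(2 × 7,600 × 50 / 30)
    = √(25,333.33) ≈ 159.16 → Q = 159 bags
Annual ordering cost = (D/Q)·S = (7,600/159) × 50 = $2,389.94
Annual holding cost  = (Q/2)·H = (159/2) × 30 = $2,385.00
Total = $2,389.94 + $2,385.00 = $4,774.94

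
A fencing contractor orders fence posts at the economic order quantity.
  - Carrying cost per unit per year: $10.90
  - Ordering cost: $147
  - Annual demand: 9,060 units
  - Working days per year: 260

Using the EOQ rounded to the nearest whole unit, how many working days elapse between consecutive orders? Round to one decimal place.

Optimal lot size Q* = (2 × 9,060 × $147 / $10.9)^½ ≈ 494.34 → Q = 494 units
Cycle time = (working days × Q)/D = (260 × 494) / 9,060 = 14.177 days

14.2 days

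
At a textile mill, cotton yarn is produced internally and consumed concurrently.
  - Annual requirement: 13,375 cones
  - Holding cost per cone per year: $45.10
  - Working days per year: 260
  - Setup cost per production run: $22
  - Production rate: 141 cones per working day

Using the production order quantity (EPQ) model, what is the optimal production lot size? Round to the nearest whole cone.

143 cones

Daily demand d = 13,375/260 = 51.442; p = 141; 1 − d/p = 0.63516
EPQ = √(2DS / (H(1 − d/p)))
    = √(2 × 13,375 × 22 / (45.1 × 0.63516)) ≈ 143.33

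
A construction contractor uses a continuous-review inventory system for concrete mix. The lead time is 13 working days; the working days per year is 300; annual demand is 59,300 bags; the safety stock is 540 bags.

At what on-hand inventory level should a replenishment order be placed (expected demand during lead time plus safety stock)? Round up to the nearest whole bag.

Daily demand d = 59,300 / 300 = 197.667 bags/day
Demand during lead time = 197.667 × 13 = 2,569.67
Reorder point = 2,569.67 + 540 = 3,109.67 → round up

3,110 bags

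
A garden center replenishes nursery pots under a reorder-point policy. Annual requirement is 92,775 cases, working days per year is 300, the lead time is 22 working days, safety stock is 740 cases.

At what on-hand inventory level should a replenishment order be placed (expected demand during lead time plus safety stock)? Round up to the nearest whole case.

7,544 cases

Daily demand d = 92,775 / 300 = 309.250 cases/day
Demand during lead time = 309.250 × 22 = 6,803.50
Reorder point = 6,803.50 + 740 = 7,543.50 → round up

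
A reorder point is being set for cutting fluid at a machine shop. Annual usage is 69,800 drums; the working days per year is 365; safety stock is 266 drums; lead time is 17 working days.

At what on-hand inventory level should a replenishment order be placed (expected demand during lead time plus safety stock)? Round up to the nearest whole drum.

3,517 drums

Daily demand d = 69,800 / 365 = 191.233 drums/day
Demand during lead time = 191.233 × 17 = 3,250.96
Reorder point = 3,250.96 + 266 = 3,516.96 → round up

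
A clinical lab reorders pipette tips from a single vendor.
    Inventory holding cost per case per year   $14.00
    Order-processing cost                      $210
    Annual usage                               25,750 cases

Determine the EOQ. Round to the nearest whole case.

Q* = √(2·D·S / H) = √(2·25,750·210 / 14) = √772,500.0 ≈ 878.92

879 cases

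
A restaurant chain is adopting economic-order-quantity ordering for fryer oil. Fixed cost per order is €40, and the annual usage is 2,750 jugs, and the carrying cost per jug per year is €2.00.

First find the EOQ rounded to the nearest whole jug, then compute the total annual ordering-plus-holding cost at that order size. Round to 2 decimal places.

€663.33

EOQ = √(2DS/H) = √(2 × 2,750 × 40 / 2)
    = √(110,000.00) ≈ 331.66 → Q = 332 jugs
Orders/yr = 2,750/332 = 8.283; ordering cost = 8.283 × €40 = €331.33
Average inventory = 332/2 = 166; holding cost = 166 × €2 = €332.00
Total = €331.33 + €332.00 = €663.33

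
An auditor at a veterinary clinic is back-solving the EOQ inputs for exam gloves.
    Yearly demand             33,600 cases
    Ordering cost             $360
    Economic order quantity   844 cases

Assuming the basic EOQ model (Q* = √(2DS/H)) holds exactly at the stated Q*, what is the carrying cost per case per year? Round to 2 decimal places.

$33.96

EOQ relation: Q² = 2DS/H, so rearrange for the unknown.
H = 2DS / Q² = 2 × 33,600 × 360 / 844² = 33.9615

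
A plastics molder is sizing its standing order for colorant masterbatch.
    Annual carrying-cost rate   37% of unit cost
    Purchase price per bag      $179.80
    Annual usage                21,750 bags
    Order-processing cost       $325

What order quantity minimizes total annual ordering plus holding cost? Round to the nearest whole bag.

461 bags

Holding cost per bag per year: H = 37% × $179.8 = $66.5260
EOQ = √(2DS/H) = √(2 × 21,750 × 325 / 66.526)
    = √(212,510.90) ≈ 460.99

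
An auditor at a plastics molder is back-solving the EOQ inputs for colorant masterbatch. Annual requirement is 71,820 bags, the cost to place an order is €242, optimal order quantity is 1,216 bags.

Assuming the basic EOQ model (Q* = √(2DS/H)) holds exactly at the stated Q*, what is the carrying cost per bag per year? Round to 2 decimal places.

€23.51

EOQ relation: Q² = 2DS/H, so rearrange for the unknown.
H = 2DS / Q² = 2 × 71,820 × 242 / 1,216² = 23.5084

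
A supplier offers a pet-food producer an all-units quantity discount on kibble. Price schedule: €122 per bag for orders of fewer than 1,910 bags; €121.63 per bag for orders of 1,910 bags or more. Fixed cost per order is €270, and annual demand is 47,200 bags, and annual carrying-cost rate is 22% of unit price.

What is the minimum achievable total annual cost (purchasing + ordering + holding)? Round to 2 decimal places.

H₁ = 22%×€122 = €26.8400;  H₂ = 22%×€121.63 = €26.7586
EOQ₁ = √(2×47,200×270/26.8400) = 974.49  (< 1,910, feasible at tier 1)
EOQ₂ = √(2×47,200×270/26.7586) = 975.97  (< 1,910 → use Q = 1,910 at tier-2 price)
TC(tier 1 (EOQ₁), Q≈974.5) = €5,784,555.27
TC(tier 2, Q≈1,910.0) = €5,773,162.71
Minimum at tier 2: €5,773,162.71

€5,773,162.71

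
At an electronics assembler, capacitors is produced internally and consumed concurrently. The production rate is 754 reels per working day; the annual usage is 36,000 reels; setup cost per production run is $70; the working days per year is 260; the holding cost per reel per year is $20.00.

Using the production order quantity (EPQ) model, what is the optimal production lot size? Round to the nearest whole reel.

d = 36,000/260 = 138.4615 reels/day;  effective holding cost H(1 − d/p) = 20·(1 − 138.4615/754) = 16.32728
Q* = √(2DS / H_eff) = √(2·36,000·70 / 16.32728) ≈ 555.60

556 reels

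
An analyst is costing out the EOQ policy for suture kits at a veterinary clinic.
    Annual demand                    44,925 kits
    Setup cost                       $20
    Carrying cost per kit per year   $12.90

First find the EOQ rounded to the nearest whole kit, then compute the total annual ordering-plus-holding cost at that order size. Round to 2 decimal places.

EOQ = √(2DS/H) = √(2 × 44,925 × 20 / 12.9)
    = √(139,302.33) ≈ 373.23 → Q = 373 kits
Ordering: D/Q × S = 44,925/373 × $20 = $2,408.85
Holding:  Q/2 × H = 373/2 × $12.9 = $2,405.85
Total = $2,408.85 + $2,405.85 = $4,814.70

$4,814.70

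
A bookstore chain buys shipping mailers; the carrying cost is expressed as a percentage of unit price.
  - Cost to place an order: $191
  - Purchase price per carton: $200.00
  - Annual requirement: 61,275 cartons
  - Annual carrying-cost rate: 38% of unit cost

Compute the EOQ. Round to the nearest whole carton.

Carrying cost H = $200 × 38% = $76.0000/carton/yr
2DS/H = 2·61,275·191/76 = 307,987.50
EOQ = √307,987.50 ≈ 554.97

555 cartons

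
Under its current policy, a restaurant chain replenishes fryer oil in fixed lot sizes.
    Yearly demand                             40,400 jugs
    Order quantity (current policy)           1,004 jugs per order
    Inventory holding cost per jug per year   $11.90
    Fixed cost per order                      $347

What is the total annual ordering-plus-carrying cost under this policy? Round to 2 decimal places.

Ordering: D/Q × S = 40,400/1,004 × $347 = $13,962.95
Holding:  Q/2 × H = 1,004/2 × $11.9 = $5,973.80
Total = $13,962.95 + $5,973.80 = $19,936.75

$19,936.75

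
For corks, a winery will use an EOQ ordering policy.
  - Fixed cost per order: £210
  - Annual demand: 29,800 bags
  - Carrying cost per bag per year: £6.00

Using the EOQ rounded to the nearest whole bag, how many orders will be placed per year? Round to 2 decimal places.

20.64 orders per year

Optimal lot size Q* = (2 × 29,800 × £210 / £6)^½ ≈ 1,444.30 → Q = 1,444
N = D/Q = 29,800/1,444 ≈ 20.637 orders/yr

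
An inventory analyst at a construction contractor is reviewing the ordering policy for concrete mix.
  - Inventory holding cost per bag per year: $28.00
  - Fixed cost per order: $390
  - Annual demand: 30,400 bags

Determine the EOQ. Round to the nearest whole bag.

920 bags

EOQ = √(2DS/H) = √(2 × 30,400 × 390 / 28)
    = √(846,857.14) ≈ 920.25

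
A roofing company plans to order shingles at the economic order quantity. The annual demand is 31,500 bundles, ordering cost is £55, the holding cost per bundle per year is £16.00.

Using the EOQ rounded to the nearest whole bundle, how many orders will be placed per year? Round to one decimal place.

67.7 orders per year

Q* = √(2·D·S / H) = √(2·31,500·55 / 16) = √216,562.5 ≈ 465.36 → Q = 465
Orders per year = D/Q = 31,500 / 465 = 67.742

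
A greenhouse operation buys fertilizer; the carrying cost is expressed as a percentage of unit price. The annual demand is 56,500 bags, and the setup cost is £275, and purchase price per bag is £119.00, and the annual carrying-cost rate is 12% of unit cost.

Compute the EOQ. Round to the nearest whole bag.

1,475 bags

H = i·C = 0.12 × £119 = £14.2800 per bag-year
Optimal lot size Q* = (2 × 56,500 × £275 / £14.28)^½ ≈ 1,475.17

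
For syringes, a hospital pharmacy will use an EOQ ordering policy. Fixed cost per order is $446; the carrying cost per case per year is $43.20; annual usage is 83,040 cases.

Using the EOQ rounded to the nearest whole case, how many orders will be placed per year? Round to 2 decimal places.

63.44 orders per year

2DS/H = 2·83,040·446/43.2 = 1,714,622.22
EOQ = √1,714,622.22 ≈ 1,309.44 → Q = 1,309
N = D/Q = 83,040/1,309 ≈ 63.438 orders/yr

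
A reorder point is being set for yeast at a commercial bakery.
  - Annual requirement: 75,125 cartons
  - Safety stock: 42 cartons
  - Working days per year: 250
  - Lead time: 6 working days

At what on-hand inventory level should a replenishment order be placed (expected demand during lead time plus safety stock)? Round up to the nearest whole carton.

Daily demand d = 75,125 / 250 = 300.500 cartons/day
Demand during lead time = 300.500 × 6 = 1,803.00
Reorder point = 1,803.00 + 42 = 1,845.00 → round up

1,845 cartons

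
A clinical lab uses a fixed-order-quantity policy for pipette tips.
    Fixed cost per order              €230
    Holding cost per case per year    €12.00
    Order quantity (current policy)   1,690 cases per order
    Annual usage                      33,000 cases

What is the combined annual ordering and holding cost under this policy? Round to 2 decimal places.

€14,631.12

Orders/yr = 33,000/1,690 = 19.527; ordering cost = 19.527 × €230 = €4,491.12
Average inventory = 1,690/2 = 845; holding cost = 845 × €12 = €10,140.00
Total = €4,491.12 + €10,140.00 = €14,631.12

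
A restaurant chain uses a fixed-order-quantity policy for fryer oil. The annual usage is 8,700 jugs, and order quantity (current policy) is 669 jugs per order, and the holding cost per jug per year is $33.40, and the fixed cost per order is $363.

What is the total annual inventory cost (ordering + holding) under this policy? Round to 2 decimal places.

Orders/yr = 8,700/669 = 13.004; ordering cost = 13.004 × $363 = $4,720.63
Average inventory = 669/2 = 334.5; holding cost = 334.5 × $33.4 = $11,172.30
Total = $4,720.63 + $11,172.30 = $15,892.93

$15,892.93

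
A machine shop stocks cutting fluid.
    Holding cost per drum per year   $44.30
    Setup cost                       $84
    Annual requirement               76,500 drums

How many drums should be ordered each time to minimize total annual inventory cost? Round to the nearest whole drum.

Optimal lot size Q* = (2 × 76,500 × $84 / $44.3)^½ ≈ 538.62

539 drums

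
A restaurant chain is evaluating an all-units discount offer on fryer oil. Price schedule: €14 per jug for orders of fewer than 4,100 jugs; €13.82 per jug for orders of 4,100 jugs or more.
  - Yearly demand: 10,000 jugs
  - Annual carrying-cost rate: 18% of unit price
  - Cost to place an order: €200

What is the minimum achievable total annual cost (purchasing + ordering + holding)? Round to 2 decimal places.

€143,174.90

H₁ = 18%×€14 = €2.5200;  H₂ = 18%×€13.82 = €2.4876
EOQ₁ = √(2×10,000×200/2.5200) = 1,259.88  (< 4,100, feasible at tier 1)
EOQ₂ = √(2×10,000×200/2.4876) = 1,268.06  (< 4,100 → use Q = 4,100 at tier-2 price)
TC(tier 1 (EOQ₁), Q≈1,259.9) = €143,174.90
TC(tier 2, Q≈4,100.0) = €143,787.38
Minimum at tier 1 (EOQ₁): €143,174.90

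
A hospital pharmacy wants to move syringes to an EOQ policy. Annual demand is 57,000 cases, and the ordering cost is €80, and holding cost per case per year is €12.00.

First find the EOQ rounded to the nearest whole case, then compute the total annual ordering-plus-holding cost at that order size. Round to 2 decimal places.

EOQ = √(2DS/H) = √(2 × 57,000 × 80 / 12)
    = √(760,000.00) ≈ 871.78 → Q = 872 cases
Ordering: D/Q × S = 57,000/872 × €80 = €5,229.36
Holding:  Q/2 × H = 872/2 × €12 = €5,232.00
Total = €5,229.36 + €5,232.00 = €10,461.36

€10,461.36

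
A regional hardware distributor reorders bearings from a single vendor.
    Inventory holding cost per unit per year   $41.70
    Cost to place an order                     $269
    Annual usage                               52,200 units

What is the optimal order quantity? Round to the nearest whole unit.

EOQ = √(2DS/H) = √(2 × 52,200 × 269 / 41.7)
    = √(673,467.63) ≈ 820.65

821 units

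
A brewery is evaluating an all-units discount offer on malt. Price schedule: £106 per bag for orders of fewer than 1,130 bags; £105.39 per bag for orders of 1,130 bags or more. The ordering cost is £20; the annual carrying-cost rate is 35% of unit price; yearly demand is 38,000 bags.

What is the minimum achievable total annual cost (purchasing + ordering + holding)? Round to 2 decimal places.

H₁ = 35%×£106 = £37.1000;  H₂ = 35%×£105.39 = £36.8865
EOQ₁ = √(2×38,000×20/37.1000) = 202.41  (< 1,130, feasible at tier 1)
EOQ₂ = √(2×38,000×20/36.8865) = 203.00  (< 1,130 → use Q = 1,130 at tier-2 price)
TC(tier 1 (EOQ₁), Q≈202.4) = £4,035,509.46
TC(tier 2, Q≈1,130.0) = £4,026,333.44
Minimum at tier 2: £4,026,333.44

£4,026,333.44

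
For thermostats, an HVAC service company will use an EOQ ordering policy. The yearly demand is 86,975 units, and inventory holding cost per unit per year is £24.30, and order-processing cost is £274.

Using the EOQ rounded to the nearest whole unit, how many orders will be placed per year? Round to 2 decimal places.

2DS/H = 2·86,975·274/24.3 = 1,961,411.52
EOQ = √1,961,411.52 ≈ 1,400.50 → Q = 1,401
N = D/Q = 86,975/1,401 ≈ 62.081 orders/yr

62.08 orders per year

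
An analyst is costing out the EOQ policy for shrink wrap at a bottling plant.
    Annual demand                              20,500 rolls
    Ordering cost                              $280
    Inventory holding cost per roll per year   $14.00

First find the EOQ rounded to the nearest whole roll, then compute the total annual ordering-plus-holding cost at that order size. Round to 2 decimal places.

Optimal lot size Q* = (2 × 20,500 × $280 / $14)^½ ≈ 905.54 → Q = 906 rolls
Orders/yr = 20,500/906 = 22.627; ordering cost = 22.627 × $280 = $6,335.54
Average inventory = 906/2 = 453; holding cost = 453 × $14 = $6,342.00
Total = $6,335.54 + $6,342.00 = $12,677.54

$12,677.54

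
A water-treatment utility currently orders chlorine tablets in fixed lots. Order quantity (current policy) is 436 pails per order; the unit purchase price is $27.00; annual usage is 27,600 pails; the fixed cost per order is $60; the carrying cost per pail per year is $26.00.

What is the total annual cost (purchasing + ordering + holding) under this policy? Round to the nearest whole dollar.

$754,666

Ordering: D/Q × S = 27,600/436 × $60 = $3,798.17
Holding:  Q/2 × H = 436/2 × $26 = $5,668.00
Purchase cost = D·C = 27,600 × 27 = $745,200.00
Total = $3,798.17 + $5,668.00 + $745,200.00 = $754,666.17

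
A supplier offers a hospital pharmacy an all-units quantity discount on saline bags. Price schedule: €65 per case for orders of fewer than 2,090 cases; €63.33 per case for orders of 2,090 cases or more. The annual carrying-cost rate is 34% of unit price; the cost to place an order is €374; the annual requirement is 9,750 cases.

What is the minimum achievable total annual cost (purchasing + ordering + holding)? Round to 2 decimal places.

H₁ = 34%×€65 = €22.1000;  H₂ = 34%×€63.33 = €21.5322
EOQ₁ = √(2×9,750×374/22.1000) = 574.46  (< 2,090, feasible at tier 1)
EOQ₂ = √(2×9,750×374/21.5322) = 581.98  (< 2,090 → use Q = 2,090 at tier-2 price)
TC(tier 1 (EOQ₁), Q≈574.5) = €646,445.48
TC(tier 2, Q≈2,090.0) = €641,713.39
Minimum at tier 2: €641,713.39

€641,713.39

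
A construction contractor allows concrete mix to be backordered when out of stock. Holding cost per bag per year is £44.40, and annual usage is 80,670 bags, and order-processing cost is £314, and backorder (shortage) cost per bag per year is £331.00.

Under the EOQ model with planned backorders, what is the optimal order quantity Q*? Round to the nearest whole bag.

Basic EOQ = √(2·80,670·314/44.4) = 1,068.180
Backorder adjustment √((H+b)/b) = √((44.4+331)/331) = 1.0650
Q* = 1,068.180 × 1.0650 ≈ 1,137.57

1,138 bags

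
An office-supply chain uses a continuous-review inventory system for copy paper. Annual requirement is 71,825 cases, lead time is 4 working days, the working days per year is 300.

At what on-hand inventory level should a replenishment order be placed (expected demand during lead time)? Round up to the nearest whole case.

958 cases

Daily demand d = 71,825 / 300 = 239.417 cases/day
Demand during lead time = 239.417 × 4 = 957.67
Reorder point = 957.67 → round up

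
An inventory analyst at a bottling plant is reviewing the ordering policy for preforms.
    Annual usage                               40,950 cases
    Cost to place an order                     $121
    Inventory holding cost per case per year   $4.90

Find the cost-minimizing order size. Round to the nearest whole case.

Optimal lot size Q* = (2 × 40,950 × $121 / $4.9)^½ ≈ 1,422.12

1,422 cases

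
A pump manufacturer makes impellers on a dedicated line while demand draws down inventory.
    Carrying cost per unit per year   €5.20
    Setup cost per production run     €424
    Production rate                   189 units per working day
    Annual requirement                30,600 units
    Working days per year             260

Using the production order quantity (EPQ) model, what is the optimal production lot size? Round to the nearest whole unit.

3,637 units

d = 30,600/260 = 117.6923 units/day;  effective holding cost H(1 − d/p) = 5.2·(1 − 117.6923/189) = 1.96190
Q* = √(2DS / H_eff) = √(2·30,600·424 / 1.96190) ≈ 3,636.80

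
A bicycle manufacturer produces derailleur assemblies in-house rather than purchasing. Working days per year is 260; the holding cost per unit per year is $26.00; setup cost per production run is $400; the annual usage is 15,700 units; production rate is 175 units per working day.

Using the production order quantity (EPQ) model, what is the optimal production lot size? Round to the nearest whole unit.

859 units

Daily demand d = 15,700/260 = 60.385; p = 175; 1 − d/p = 0.65495
EPQ = √(2DS / (H(1 − d/p)))
    = √(2 × 15,700 × 400 / (26 × 0.65495)) ≈ 858.83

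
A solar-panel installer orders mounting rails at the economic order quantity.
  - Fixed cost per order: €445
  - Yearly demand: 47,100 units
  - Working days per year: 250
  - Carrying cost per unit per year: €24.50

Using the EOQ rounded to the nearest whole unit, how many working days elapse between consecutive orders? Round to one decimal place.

6.9 days

EOQ = √(2DS/H) = √(2 × 47,100 × 445 / 24.5)
    = √(1,710,979.59) ≈ 1,308.04 → Q = 1,308 units
Cycle time = (working days × Q)/D = (250 × 1,308) / 47,100 = 6.943 days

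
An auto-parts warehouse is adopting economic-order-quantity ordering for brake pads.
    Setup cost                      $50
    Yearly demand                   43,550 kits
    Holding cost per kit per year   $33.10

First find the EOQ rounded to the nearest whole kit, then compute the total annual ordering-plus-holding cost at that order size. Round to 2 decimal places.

EOQ = √(2DS/H) = √(2 × 43,550 × 50 / 33.1)
    = √(131,571.00) ≈ 362.73 → Q = 363 kits
Orders/yr = 43,550/363 = 119.972; ordering cost = 119.972 × $50 = $5,998.62
Average inventory = 363/2 = 181.5; holding cost = 181.5 × $33.1 = $6,007.65
Total = $5,998.62 + $6,007.65 = $12,006.27

$12,006.27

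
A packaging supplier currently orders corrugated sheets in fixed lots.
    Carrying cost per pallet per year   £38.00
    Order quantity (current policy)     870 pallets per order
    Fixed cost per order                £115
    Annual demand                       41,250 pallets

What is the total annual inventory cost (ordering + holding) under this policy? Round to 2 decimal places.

£21,982.59

Orders/yr = 41,250/870 = 47.414; ordering cost = 47.414 × £115 = £5,452.59
Average inventory = 870/2 = 435; holding cost = 435 × £38 = £16,530.00
Total = £5,452.59 + £16,530.00 = £21,982.59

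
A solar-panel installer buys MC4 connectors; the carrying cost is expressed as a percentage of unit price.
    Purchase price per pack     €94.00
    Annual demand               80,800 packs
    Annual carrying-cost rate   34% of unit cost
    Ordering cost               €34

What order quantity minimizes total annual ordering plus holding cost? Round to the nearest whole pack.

415 packs

Holding cost per pack per year: H = 34% × €94 = €31.9600
EOQ = √(2DS/H) = √(2 × 80,800 × 34 / 31.96)
    = √(171,914.89) ≈ 414.63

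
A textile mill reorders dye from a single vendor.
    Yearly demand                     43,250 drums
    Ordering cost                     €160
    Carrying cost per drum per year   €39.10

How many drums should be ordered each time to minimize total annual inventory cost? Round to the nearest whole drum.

Q* = √(2·D·S / H) = √(2·43,250·160 / 39.1) = √353,964.2 ≈ 594.95

595 drums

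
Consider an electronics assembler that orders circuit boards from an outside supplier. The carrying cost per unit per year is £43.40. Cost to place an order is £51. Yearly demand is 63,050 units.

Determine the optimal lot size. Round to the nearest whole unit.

2DS/H = 2·63,050·51/43.4 = 148,182.03
EOQ = √148,182.03 ≈ 384.94

385 units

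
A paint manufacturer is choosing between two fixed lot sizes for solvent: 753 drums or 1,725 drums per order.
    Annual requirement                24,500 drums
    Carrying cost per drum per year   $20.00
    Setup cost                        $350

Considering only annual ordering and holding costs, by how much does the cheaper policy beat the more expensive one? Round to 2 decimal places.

$3,303.23

Annual cost at Q: ordering D·S/Q plus holding Q·H/2.
TC(753) = (24,500/753)×350 + (753/2)×20 = $18,917.78
TC(1,725) = (24,500/1,725)×350 + (1,725/2)×20 = $22,221.01
|ΔTC| = |$18,917.78 − $22,221.01| = $3,303.23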